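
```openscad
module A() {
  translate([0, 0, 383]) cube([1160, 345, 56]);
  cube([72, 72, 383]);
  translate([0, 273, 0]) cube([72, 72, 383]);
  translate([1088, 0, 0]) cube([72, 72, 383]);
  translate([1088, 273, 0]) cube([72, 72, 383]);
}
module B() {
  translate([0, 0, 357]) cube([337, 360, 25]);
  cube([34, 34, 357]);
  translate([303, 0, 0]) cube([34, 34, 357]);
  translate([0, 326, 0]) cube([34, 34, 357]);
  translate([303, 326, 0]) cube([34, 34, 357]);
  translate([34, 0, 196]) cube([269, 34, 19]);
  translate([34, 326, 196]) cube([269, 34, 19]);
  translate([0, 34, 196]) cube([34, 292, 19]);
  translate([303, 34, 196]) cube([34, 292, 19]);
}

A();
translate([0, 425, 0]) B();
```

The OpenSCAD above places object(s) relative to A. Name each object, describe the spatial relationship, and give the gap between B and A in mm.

A is a bench. B is a stool. The stool is on the floor beside the bench on its +y side. The gap between the stool and the bench is 80 mm.

The stool's nearest face is 80 mm from the bench's +y face.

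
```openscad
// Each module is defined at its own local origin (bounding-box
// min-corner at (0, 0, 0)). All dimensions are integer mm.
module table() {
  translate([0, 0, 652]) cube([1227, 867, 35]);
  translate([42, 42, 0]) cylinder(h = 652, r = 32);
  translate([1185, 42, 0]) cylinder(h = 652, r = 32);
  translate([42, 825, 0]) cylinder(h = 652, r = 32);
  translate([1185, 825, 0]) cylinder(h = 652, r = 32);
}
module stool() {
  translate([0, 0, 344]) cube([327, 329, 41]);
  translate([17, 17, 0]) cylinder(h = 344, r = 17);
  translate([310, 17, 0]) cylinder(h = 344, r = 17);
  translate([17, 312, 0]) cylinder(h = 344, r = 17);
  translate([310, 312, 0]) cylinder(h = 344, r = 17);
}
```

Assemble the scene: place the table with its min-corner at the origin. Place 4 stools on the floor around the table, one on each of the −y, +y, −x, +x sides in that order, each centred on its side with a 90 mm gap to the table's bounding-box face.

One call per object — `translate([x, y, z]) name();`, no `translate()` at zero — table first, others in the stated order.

table();
translate([450, -419, 0]) stool();
translate([450, 957, 0]) stool();
translate([-417, 269, 0]) stool();
translate([1317, 269, 0]) stool();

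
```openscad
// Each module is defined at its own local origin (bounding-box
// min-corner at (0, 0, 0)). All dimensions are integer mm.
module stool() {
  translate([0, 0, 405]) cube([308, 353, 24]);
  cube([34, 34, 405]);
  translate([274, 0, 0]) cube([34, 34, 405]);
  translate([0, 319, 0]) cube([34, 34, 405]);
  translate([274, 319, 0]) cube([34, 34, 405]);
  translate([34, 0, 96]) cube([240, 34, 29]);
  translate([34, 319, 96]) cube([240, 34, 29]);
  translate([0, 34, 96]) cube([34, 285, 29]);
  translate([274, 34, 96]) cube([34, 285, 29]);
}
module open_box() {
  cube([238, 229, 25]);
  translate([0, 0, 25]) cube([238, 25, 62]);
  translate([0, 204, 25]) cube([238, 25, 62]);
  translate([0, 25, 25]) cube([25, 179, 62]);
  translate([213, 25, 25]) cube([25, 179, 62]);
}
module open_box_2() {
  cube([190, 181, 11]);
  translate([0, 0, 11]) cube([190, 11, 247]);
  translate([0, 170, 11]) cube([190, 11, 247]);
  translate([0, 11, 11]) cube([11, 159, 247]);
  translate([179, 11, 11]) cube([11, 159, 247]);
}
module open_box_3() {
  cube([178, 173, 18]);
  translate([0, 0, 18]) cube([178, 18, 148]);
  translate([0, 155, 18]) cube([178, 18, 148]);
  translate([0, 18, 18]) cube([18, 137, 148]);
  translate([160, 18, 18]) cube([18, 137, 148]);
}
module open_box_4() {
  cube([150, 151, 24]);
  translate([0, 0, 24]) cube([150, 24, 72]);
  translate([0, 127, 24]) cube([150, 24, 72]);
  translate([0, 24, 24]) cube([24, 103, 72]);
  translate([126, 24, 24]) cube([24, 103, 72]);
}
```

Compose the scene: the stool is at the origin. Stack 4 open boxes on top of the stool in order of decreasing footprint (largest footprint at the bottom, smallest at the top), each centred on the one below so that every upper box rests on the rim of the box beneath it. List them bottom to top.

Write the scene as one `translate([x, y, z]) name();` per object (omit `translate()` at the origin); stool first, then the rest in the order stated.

stool();
translate([35, 62, 429]) open_box();
translate([59, 86, 516]) open_box_2();
translate([65, 90, 774]) open_box_3();
translate([79, 101, 940]) open_box_4();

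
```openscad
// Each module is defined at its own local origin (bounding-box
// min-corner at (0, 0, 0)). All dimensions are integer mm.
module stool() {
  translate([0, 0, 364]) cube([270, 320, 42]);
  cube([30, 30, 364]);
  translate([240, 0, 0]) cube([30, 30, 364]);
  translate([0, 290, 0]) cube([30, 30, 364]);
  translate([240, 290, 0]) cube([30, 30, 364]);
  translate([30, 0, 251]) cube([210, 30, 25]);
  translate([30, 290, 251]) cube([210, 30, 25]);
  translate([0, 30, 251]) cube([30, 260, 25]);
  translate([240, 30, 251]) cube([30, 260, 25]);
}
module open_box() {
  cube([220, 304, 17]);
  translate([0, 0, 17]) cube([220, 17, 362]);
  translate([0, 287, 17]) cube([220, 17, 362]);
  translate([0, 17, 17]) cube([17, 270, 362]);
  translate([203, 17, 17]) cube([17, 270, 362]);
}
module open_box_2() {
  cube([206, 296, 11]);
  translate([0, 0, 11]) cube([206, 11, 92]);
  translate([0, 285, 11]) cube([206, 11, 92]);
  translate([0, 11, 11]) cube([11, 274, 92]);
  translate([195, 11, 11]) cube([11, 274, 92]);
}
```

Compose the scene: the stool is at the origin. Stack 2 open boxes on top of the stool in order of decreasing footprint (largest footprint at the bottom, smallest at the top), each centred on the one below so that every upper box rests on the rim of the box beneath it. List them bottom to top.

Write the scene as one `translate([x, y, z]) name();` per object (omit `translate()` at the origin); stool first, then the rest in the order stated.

stool();
translate([25, 8, 406]) open_box();
translate([32, 12, 785]) open_box_2();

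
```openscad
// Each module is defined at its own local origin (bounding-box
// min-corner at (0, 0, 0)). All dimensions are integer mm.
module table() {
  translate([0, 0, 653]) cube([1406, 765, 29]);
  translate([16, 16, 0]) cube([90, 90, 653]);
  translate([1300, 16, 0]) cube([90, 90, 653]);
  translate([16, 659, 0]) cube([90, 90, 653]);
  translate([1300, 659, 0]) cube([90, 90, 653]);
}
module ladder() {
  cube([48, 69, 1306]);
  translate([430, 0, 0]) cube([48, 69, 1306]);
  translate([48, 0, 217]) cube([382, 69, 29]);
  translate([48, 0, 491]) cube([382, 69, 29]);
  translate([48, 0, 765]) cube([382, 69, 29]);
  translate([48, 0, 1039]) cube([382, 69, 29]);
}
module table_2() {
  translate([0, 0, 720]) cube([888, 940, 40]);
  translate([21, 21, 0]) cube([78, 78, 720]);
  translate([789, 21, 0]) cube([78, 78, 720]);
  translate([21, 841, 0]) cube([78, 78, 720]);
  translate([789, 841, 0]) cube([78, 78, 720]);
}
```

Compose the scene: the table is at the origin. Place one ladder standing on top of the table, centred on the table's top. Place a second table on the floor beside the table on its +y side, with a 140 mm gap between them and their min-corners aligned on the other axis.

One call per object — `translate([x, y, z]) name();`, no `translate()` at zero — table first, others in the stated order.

table();
translate([464, 348, 682]) ladder();
translate([0, 905, 0]) table_2();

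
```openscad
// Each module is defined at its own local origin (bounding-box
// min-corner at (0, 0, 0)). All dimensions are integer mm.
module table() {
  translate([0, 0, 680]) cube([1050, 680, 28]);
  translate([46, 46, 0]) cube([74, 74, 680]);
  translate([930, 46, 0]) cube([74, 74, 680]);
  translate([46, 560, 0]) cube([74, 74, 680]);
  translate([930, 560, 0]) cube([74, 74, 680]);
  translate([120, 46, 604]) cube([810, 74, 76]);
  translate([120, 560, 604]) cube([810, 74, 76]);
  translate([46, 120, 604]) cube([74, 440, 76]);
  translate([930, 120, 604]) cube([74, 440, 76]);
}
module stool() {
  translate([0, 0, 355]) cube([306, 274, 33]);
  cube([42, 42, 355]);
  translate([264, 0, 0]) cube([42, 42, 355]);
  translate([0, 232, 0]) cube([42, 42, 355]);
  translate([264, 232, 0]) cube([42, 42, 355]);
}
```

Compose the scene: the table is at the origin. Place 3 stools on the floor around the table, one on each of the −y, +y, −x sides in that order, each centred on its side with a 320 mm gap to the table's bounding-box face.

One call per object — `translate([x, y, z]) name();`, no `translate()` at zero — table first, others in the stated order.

table();
translate([372, -594, 0]) stool();
translate([372, 1000, 0]) stool();
translate([-626, 203, 0]) stool();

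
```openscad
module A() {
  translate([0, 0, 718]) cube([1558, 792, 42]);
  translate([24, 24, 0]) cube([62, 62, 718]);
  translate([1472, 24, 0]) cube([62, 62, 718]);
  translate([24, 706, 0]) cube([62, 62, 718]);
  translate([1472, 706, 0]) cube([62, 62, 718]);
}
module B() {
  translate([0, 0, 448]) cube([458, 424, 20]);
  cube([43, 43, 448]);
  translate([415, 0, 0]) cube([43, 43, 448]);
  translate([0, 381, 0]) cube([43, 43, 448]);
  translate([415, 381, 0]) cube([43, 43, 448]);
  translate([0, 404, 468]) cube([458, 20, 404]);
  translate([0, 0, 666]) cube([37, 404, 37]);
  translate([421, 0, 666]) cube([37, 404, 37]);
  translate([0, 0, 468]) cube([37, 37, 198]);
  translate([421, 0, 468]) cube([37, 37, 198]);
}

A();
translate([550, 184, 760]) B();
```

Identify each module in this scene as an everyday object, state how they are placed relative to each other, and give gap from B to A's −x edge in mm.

The chair's min-x is at 550; the table's min-x is 0; gap = 550 mm.

A is a table. B is a chair. The chair is on top of the table, centred. The gap from the chair to the table's −x edge is 550 mm.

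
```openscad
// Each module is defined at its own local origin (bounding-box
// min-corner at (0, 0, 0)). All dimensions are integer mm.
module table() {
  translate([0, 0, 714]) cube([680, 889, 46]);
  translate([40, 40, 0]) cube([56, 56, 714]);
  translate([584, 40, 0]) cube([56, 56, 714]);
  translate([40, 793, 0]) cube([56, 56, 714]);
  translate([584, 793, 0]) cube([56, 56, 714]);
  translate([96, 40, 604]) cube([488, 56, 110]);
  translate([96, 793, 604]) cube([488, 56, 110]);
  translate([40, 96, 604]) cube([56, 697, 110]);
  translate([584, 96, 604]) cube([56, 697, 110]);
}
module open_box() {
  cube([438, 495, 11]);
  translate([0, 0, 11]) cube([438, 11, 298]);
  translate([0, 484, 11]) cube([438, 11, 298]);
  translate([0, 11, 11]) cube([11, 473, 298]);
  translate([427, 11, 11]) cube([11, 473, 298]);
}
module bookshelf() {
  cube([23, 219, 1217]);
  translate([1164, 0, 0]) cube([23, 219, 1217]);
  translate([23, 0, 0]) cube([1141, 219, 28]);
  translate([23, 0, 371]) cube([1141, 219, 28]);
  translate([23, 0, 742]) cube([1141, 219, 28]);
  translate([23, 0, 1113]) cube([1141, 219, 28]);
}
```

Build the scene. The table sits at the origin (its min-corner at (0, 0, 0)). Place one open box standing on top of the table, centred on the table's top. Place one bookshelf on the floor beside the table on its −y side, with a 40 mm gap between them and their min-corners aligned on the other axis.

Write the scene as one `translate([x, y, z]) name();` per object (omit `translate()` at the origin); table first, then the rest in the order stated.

table();
translate([121, 197, 760]) open_box();
translate([0, -259, 0]) bookshelf();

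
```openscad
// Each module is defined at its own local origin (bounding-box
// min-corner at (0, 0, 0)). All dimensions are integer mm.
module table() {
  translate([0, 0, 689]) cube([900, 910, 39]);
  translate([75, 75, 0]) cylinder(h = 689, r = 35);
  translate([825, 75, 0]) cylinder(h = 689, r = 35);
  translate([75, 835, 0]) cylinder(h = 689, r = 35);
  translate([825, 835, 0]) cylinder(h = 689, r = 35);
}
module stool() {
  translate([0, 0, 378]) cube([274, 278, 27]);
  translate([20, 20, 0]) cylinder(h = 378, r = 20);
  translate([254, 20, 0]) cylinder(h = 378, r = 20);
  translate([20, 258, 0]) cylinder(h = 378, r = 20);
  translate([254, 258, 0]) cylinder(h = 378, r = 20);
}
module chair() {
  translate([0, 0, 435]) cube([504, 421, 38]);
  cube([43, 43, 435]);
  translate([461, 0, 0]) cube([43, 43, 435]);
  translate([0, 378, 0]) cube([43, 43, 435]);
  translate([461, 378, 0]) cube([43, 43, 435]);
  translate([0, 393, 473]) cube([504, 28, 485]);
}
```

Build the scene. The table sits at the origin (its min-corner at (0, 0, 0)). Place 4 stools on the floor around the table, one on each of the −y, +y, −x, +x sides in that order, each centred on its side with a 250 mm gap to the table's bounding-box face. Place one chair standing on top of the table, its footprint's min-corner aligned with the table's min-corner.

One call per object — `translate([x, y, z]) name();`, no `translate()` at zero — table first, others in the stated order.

table();
translate([313, -528, 0]) stool();
translate([313, 1160, 0]) stool();
translate([-524, 316, 0]) stool();
translate([1150, 316, 0]) stool();
translate([0, 0, 728]) chair();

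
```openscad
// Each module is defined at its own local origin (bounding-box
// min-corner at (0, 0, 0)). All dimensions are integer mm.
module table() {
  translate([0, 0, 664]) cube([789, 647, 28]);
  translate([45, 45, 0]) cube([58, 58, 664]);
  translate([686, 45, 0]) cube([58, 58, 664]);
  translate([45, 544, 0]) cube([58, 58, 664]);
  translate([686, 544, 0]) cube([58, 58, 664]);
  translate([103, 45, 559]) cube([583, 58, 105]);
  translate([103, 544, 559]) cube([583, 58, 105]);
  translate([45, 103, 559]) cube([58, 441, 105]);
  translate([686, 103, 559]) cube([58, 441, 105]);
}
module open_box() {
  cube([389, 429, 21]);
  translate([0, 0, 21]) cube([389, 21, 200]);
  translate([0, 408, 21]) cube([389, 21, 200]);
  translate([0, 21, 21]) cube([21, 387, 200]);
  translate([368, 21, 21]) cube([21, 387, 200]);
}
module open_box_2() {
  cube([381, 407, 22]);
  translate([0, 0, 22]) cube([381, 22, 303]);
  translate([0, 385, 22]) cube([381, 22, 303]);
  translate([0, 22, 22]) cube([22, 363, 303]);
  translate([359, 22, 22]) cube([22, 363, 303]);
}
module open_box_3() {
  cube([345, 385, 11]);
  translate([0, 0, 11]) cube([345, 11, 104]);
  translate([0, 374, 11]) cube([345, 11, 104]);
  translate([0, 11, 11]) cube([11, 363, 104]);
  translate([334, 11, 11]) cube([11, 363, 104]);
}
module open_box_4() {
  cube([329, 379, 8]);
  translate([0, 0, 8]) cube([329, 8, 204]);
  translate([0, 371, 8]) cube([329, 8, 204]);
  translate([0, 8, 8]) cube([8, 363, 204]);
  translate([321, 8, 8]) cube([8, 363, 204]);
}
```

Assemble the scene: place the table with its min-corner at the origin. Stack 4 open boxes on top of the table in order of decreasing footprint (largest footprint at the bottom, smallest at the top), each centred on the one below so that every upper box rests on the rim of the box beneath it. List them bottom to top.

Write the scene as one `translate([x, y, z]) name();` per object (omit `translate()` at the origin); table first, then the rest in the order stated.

table();
translate([200, 109, 692]) open_box();
translate([204, 120, 913]) open_box_2();
translate([222, 131, 1238]) open_box_3();
translate([230, 134, 1353]) open_box_4();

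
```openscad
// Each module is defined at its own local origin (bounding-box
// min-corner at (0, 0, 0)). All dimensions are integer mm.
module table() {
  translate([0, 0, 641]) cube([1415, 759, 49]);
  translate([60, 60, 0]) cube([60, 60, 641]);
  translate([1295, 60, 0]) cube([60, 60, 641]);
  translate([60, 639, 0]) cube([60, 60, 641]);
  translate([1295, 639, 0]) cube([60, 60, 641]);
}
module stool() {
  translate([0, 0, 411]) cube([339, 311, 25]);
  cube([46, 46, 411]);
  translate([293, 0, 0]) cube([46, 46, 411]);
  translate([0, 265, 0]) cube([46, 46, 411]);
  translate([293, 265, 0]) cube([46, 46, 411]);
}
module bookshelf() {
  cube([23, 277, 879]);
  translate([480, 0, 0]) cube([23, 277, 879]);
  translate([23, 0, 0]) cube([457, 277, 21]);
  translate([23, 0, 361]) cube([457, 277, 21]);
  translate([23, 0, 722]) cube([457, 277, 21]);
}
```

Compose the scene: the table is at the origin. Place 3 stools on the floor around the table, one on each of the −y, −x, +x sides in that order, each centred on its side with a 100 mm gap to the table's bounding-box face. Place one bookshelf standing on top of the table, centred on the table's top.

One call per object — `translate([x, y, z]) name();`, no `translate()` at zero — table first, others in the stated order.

table();
translate([538, -411, 0]) stool();
translate([-439, 224, 0]) stool();
translate([1515, 224, 0]) stool();
translate([456, 241, 690]) bookshelf();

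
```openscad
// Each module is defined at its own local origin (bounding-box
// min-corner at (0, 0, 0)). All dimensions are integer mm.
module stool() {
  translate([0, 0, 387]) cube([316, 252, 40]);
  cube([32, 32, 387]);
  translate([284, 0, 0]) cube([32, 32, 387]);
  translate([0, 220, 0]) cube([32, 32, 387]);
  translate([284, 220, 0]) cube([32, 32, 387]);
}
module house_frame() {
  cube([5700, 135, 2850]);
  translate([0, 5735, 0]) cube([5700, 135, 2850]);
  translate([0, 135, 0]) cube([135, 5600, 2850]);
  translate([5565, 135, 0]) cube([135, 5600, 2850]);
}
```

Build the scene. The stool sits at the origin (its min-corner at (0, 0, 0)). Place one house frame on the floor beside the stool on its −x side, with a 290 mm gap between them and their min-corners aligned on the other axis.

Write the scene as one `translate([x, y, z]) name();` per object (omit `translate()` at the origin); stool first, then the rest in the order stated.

stool();
translate([-5990, 0, 0]) house_frame();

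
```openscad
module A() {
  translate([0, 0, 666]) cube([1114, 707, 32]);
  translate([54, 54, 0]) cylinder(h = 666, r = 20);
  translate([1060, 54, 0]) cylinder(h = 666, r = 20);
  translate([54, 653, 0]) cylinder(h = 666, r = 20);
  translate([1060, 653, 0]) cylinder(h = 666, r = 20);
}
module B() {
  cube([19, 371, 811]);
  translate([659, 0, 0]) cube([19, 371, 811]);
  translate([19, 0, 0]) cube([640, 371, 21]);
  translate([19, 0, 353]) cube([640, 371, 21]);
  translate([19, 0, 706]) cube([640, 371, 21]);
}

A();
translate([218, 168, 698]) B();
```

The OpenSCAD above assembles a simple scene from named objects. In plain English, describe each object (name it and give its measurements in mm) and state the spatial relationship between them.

A is a table: top 1114 mm (x) × 707 mm (y), 32 mm thick, upper face at z = 698 mm, on four round legs of 40 mm diameter, each leg's bounding box inset 34 mm from the nearest pair of top edges, running from z = 0 to the bottom of the top.

B is an open bookshelf. Two side panels, each 19 mm thick, 371 mm deep and 811 mm tall, stand 678 mm apart (outside-to-outside). Between them sit 3 shelves, each 21 mm thick and 371 mm deep, spanning the full gap between the sides. The bottom shelf rests on the floor (its underside at z = 0) and the clear gap between one shelf's top and the next shelf's underside is 332 mm.

The bookshelf is on top of the table, centred.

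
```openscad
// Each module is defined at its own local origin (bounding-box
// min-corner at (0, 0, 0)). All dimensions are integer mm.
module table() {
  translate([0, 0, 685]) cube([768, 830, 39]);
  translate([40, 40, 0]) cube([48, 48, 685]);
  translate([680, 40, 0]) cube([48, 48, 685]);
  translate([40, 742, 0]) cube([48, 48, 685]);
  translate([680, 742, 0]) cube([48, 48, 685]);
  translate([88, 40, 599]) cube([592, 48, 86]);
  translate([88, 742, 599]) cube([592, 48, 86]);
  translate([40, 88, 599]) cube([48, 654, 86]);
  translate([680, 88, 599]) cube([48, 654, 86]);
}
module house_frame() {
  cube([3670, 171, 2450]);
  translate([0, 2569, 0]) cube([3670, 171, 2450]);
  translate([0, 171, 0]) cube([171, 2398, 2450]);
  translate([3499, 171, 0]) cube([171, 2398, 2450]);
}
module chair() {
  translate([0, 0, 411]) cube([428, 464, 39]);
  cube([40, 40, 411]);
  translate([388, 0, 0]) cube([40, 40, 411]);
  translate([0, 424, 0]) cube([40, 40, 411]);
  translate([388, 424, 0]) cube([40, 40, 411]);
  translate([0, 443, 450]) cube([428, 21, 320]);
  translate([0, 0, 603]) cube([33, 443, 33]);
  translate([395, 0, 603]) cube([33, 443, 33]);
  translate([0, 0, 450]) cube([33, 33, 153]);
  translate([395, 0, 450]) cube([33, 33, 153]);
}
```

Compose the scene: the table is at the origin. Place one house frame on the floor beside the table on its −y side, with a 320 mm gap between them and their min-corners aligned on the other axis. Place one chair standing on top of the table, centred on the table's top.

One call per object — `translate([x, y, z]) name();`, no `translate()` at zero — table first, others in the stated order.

table();
translate([0, -3060, 0]) house_frame();
translate([170, 183, 724]) chair();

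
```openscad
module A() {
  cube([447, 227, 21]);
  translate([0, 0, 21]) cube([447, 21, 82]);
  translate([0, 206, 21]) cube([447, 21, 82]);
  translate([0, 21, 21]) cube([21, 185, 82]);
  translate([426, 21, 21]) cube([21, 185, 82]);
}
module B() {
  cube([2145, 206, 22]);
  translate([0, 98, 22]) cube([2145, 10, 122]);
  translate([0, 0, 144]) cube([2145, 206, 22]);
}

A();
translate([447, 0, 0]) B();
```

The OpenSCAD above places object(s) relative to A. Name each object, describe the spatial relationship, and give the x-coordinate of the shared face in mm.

A is an open box. B is an I-beam. The I-beam is against the open box's +x side, with their −y faces flush. The x-coordinate of the shared face is 447 mm.

The open box's +x face and the I-beam's −x face are both at x = 447 mm.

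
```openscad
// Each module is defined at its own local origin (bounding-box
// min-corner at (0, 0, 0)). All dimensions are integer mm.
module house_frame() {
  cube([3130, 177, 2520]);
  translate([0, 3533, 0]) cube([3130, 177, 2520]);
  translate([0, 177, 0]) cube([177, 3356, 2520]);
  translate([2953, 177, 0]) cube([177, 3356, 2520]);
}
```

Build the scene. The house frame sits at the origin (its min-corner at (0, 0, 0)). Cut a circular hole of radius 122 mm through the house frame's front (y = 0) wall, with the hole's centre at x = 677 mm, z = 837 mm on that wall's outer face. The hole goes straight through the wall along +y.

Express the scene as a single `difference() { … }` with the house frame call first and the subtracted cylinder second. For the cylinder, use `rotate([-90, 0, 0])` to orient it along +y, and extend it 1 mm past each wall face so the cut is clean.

difference() {
  house_frame();
  translate([677, -1, 837]) rotate([-90, 0, 0]) cylinder(h = 179, r = 122);
}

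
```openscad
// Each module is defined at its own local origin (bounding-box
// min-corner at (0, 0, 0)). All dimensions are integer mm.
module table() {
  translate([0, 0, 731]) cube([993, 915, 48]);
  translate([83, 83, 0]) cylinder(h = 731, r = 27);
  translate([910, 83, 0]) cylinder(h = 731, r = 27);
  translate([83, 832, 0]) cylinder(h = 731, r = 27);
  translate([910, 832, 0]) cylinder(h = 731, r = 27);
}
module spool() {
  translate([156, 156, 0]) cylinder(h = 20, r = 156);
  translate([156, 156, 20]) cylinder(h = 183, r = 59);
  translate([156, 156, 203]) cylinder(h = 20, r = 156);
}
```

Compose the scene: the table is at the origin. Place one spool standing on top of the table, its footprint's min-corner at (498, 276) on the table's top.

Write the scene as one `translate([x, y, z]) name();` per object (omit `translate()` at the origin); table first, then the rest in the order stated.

table();
translate([498, 276, 779]) spool();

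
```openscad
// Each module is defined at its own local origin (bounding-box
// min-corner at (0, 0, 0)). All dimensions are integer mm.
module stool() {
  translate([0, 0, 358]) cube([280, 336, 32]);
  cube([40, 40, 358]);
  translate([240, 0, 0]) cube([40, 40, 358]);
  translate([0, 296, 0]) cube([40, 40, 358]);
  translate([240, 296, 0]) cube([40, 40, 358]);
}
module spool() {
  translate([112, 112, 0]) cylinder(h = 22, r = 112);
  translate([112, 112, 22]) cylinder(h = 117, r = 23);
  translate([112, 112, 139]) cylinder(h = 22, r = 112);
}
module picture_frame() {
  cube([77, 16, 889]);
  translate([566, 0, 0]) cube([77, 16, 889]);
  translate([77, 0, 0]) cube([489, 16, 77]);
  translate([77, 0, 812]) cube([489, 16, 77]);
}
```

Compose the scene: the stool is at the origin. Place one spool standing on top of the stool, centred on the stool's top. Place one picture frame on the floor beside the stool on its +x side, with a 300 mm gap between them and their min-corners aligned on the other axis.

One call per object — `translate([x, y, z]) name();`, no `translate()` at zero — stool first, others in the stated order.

stool();
translate([28, 56, 390]) spool();
translate([580, 0, 0]) picture_frame();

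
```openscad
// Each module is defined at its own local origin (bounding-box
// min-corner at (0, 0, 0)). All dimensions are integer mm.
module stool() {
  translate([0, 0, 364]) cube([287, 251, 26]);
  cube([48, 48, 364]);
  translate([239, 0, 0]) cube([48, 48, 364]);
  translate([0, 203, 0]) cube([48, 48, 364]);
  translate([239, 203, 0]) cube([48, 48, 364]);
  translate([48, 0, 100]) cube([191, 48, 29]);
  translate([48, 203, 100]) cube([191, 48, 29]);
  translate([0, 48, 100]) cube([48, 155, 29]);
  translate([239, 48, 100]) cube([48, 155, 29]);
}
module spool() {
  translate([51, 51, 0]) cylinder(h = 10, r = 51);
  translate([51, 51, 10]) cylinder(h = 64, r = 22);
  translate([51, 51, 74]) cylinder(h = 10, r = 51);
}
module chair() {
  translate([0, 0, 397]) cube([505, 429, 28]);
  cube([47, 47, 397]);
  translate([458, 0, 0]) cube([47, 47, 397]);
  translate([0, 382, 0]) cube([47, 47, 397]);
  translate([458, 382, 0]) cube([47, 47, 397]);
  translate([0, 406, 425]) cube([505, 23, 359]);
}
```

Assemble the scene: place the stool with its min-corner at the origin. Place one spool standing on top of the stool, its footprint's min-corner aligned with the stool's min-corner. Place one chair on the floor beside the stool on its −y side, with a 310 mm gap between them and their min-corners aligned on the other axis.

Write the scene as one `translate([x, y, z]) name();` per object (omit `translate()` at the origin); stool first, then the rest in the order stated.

stool();
translate([0, 0, 390]) spool();
translate([0, -739, 0]) chair();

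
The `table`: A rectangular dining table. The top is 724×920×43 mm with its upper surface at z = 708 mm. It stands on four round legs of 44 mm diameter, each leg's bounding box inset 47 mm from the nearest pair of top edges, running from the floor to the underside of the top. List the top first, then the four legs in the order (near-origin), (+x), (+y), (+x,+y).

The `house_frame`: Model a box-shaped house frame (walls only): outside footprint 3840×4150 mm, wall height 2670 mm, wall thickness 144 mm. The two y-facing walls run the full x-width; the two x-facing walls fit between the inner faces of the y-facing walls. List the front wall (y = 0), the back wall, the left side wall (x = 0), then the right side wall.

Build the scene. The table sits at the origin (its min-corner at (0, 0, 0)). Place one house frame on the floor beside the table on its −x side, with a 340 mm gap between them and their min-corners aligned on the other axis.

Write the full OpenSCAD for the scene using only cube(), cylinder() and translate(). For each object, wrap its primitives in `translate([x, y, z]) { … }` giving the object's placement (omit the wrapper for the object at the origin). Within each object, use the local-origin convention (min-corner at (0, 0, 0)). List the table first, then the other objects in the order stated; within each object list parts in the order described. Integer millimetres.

translate([0, 0, 665]) cube([724, 920, 43]);
translate([69, 69, 0]) cylinder(h = 665, r = 22);
translate([655, 69, 0]) cylinder(h = 665, r = 22);
translate([69, 851, 0]) cylinder(h = 665, r = 22);
translate([655, 851, 0]) cylinder(h = 665, r = 22);
translate([-4180, 0, 0]) {
  cube([3840, 144, 2670]);
  translate([0, 4006, 0]) cube([3840, 144, 2670]);
  translate([0, 144, 0]) cube([144, 3862, 2670]);
  translate([3696, 144, 0]) cube([144, 3862, 2670]);
}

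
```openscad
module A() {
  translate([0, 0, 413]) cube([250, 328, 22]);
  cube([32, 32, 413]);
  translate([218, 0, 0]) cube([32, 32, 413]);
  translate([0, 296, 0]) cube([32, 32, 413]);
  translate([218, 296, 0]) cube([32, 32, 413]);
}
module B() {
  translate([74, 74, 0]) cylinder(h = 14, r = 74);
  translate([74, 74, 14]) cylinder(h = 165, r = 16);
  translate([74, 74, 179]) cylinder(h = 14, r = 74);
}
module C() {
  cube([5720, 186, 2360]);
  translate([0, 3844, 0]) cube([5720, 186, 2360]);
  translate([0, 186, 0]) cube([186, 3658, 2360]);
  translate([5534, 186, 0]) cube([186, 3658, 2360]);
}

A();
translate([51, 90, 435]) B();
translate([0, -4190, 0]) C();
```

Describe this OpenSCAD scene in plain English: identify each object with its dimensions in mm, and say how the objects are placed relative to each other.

A is a four-legged stool. The seat is a 250×328×22 mm slab whose top surface is at z = 435 mm; four square legs, each 32×32 mm in cross-section, run from the floor (z = 0) to the underside of the seat, each flush with a corner of the seat.

B is a spool: two coaxial disc flanges of radius 74 mm and thickness 14 mm, joined by a core cylinder of radius 16 mm and height 165 mm. The lower flange rests on z = 0 and the three cylinders share a vertical axis.

C is the wall frame of a small rectangular building: four walls, each 2360 mm tall and 186 mm thick, enclosing a footprint 5720 mm (x) by 4030 mm (y) outside-to-outside, with no floor or roof. The front and back walls (the −y and +y sides) span the full width; the two side walls fit between them.

The spool is on top of the stool, centred. The house frame is on the floor beside the stool on its −y side.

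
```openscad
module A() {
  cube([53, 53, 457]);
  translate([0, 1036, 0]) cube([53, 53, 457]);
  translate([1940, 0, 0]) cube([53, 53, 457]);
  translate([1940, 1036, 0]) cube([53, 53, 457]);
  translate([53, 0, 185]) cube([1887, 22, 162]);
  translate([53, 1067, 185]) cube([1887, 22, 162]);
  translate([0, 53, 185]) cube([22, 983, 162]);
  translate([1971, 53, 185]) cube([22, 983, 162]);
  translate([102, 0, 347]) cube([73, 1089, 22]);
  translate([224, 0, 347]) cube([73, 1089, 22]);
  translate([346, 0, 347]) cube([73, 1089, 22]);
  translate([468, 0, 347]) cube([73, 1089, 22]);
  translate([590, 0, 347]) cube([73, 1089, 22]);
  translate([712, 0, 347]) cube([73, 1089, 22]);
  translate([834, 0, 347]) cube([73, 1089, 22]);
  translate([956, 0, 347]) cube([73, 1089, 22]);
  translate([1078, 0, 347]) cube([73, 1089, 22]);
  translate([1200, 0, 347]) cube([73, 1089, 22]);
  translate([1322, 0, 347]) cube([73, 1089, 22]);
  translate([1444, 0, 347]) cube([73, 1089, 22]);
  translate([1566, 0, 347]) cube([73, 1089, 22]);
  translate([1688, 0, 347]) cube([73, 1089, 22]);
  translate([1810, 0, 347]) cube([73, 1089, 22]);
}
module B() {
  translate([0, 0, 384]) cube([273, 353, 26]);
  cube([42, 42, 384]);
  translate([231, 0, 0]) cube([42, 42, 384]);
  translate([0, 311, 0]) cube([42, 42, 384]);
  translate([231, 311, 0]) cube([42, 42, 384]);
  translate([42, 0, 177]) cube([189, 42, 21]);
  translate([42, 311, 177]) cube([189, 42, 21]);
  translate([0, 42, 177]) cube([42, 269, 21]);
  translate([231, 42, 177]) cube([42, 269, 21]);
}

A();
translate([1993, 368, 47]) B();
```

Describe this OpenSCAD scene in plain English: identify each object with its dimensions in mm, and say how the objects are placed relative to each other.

A is a bed frame 1993 mm long (x) by 1089 mm wide (y). Four 53×53 mm corner posts, 457 mm tall, at the corners of the footprint. Four rails of 22 mm thickness and 162 mm height run between adjacent posts with their undersides at z = 185 mm, their outer faces flush with the outside of the frame (the two x-running rails run between the posts' inner faces; the two y-running rails run between the posts' inner faces). 15 slats, each 73 mm wide (x) and 22 mm thick, lie across the top of the two x-running rails, running the full 1089 mm width of the frame in y; the slats are evenly spaced along x between the inner faces of the end posts with equal gaps (rounded down to the nearest mm) at the −x end and between each pair — any rounding remainder accumulates at the +x end.

B is a four-legged stool. The seat is 273×353 mm, 26 mm thick, top at z = 410 mm. It stands on four square legs, each 42×42 mm in cross-section, from z = 0 to the seat underside, each flush with a corner of the seat. Four stretchers, 42 mm wide and 21 mm tall, connect adjacent legs with their undersides at z = 177 mm, each running between the inner faces of the legs it joins and aligned with the legs' outer faces on the other axis.

The stool is beside the bed frame with their tops flush at z = 457.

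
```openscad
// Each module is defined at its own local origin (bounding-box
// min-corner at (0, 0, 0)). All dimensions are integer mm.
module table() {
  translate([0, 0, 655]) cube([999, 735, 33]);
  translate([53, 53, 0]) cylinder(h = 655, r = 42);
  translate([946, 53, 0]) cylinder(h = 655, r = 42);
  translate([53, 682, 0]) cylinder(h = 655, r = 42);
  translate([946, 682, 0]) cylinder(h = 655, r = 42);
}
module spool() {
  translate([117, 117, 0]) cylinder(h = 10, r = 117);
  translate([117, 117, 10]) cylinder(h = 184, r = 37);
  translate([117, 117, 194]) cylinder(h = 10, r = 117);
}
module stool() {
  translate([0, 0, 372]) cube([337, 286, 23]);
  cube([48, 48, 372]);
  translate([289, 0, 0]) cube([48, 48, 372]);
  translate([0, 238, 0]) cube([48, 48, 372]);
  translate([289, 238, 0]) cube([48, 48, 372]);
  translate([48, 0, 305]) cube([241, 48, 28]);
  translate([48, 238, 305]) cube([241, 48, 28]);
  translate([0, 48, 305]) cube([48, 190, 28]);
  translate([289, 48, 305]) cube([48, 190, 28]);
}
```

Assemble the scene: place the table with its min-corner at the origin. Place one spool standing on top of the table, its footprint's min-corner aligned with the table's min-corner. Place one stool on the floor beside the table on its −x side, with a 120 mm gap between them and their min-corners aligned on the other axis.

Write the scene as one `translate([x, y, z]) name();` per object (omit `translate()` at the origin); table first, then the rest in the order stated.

table();
translate([0, 0, 688]) spool();
translate([-457, 0, 0]) stool();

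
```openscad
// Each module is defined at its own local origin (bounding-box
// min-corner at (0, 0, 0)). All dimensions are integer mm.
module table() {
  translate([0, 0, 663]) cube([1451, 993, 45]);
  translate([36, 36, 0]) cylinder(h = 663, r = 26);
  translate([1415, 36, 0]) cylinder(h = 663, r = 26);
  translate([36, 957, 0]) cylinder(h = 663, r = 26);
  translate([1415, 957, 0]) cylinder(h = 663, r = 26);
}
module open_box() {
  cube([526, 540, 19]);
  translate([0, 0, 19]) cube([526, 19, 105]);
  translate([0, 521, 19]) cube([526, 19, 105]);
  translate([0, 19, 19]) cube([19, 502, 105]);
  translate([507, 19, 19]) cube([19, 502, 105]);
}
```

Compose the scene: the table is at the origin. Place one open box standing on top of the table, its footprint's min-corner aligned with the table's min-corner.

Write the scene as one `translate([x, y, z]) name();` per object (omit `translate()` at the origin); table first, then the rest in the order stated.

table();
translate([0, 0, 708]) open_box();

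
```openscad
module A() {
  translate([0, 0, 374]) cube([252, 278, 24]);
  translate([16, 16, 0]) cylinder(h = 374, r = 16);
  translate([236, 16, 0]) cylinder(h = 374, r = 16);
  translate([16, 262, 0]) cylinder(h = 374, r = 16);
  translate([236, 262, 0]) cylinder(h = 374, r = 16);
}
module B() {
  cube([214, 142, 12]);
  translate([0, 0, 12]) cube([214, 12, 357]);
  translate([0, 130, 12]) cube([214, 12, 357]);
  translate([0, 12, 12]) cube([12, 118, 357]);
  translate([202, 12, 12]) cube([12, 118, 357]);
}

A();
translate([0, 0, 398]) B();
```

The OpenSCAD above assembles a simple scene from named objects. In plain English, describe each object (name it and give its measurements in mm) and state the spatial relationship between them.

A is a simple wooden stool: a rectangular seat 252 mm (x) by 278 mm (y), 24 mm thick, top face at z = 398 mm, on four round legs, each 32 mm in diameter. The legs rest on z = 0, each leg's axis is inset half a diameter from the nearest pair of seat edges (so the leg's bounding box is flush with the corner).

B is an open storage box with external size 214×142×369 mm and wall thickness 12 mm (the base is also 12 mm thick). The base covers the whole footprint; the four walls stand on the base, with the y-facing walls full-width and the x-facing walls fitting between their inner faces.

The open box is on top of the stool.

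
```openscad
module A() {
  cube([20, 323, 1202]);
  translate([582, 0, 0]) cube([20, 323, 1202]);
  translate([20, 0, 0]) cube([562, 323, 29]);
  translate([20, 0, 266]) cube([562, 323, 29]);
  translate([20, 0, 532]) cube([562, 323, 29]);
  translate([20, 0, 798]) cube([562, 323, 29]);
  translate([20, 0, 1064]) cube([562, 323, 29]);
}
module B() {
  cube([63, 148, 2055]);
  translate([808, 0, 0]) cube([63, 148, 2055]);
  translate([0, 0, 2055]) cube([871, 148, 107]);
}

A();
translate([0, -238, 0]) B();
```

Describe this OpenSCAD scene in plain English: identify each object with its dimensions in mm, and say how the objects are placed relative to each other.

A is an open bookshelf. Two side panels, each 20 mm thick, 323 mm deep and 1202 mm tall, stand 602 mm apart (outside-to-outside). Between them sit 5 shelves, each 29 mm thick and 323 mm deep, spanning the full gap between the sides. The bottom shelf rests on the floor (its underside at z = 0) and the clear gap between one shelf's top and the next shelf's underside is 237 mm.

B is a door frame. The clear opening is 745 mm wide and 2055 mm high. Two 63 mm wide jambs, 148 mm deep, stand either side of the opening from the floor to the top of the opening. A 107 mm thick head sits across the top of both jambs, spanning the full outside width of the frame.

The door frame is on the floor beside the bookshelf on its −y side.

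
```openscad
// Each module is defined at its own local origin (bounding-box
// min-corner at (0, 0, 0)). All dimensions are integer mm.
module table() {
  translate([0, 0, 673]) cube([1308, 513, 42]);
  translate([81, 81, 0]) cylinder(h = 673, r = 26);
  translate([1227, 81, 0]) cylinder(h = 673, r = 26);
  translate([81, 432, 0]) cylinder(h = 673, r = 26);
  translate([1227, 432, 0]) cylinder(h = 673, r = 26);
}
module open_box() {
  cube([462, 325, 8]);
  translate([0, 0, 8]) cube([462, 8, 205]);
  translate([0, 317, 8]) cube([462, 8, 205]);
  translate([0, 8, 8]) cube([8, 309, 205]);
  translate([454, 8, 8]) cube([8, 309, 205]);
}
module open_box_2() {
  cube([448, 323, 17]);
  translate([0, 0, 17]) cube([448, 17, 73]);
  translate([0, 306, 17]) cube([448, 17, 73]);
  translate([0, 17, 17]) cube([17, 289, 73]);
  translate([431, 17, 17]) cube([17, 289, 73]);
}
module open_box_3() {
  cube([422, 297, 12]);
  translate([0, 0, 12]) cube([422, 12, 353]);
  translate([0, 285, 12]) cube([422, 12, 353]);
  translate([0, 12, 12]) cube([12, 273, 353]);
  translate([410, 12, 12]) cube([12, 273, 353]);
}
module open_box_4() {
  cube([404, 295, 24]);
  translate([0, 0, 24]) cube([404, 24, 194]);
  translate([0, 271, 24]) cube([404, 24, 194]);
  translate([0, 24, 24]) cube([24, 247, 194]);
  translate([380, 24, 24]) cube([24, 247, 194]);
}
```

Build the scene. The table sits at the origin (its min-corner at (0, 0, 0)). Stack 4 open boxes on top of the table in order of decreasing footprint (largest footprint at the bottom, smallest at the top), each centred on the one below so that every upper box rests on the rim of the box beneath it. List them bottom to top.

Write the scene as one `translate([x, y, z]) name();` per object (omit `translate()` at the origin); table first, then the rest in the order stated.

table();
translate([423, 94, 715]) open_box();
translate([430, 95, 928]) open_box_2();
translate([443, 108, 1018]) open_box_3();
translate([452, 109, 1383]) open_box_4();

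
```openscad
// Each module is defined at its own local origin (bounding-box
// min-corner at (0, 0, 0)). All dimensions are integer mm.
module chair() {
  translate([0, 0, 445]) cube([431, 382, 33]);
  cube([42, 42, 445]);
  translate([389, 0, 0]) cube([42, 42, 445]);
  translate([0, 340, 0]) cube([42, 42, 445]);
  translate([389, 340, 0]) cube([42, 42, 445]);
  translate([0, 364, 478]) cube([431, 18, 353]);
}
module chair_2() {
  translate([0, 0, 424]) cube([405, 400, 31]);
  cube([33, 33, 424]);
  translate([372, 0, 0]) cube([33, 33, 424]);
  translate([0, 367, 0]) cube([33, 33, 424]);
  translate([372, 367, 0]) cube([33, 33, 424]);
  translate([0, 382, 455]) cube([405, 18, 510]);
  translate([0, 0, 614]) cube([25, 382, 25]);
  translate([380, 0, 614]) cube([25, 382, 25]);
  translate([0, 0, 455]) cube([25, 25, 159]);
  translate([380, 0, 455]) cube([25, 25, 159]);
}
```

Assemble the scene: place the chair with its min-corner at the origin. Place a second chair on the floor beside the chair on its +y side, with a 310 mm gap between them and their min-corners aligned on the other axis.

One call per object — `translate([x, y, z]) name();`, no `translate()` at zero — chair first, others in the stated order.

chair();
translate([0, 692, 0]) chair_2();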